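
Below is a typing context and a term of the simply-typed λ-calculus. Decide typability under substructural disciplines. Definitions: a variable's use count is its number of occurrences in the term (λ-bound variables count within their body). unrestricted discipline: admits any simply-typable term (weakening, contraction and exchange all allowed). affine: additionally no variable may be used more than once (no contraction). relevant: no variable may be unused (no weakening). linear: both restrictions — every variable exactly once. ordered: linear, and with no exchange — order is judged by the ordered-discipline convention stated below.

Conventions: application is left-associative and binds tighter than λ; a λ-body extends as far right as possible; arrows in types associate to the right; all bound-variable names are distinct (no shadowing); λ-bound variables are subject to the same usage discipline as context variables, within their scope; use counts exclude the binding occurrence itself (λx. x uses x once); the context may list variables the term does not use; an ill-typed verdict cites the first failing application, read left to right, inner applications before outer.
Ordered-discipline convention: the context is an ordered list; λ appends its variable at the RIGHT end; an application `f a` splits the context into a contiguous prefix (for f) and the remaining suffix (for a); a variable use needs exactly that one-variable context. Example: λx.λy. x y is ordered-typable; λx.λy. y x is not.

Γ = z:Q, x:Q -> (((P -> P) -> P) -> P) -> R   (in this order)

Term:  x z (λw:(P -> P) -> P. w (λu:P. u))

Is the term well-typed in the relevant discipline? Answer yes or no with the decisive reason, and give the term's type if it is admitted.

yes — at least one use each (z, x, w, u); term : R
use counts: z ×1, x ×1, w (bound) ×1, u (bound) ×1
order of uses: x, z, w, u
typing: the term checks, with type R
all disciplines: ordered ✗ · linear ✓ · affine ✓ · relevant ✓ · unrestricted ✓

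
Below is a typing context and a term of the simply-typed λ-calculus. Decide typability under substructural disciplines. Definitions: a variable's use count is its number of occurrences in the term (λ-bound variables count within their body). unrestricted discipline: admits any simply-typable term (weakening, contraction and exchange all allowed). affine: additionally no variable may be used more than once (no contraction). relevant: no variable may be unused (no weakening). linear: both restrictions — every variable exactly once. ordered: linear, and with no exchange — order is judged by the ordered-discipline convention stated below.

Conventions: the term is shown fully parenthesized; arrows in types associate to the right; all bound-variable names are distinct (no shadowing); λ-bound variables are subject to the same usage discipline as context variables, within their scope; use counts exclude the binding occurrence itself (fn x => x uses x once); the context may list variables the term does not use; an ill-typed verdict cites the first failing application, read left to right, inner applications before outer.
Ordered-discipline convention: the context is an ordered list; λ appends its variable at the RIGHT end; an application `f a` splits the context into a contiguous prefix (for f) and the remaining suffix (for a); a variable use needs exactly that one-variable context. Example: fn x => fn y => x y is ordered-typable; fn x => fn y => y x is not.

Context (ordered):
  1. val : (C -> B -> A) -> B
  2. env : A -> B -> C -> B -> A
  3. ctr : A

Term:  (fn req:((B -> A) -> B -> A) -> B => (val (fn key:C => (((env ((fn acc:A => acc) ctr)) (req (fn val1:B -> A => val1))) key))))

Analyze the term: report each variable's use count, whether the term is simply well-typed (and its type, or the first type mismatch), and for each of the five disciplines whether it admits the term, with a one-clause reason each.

variable uses: val: 1×; env: 1×; ctr: 1×; req (bound): 1×; key (bound): 1×; acc (bound): 1×; val1 (bound): 1×
uses in reading order: val, env, acc, ctr, req, val1, key
typing: well-typed at (((B -> A) -> B -> A) -> B) -> B
ordered: ✓, one use each (val, env, ctr, req, key, acc, val1); ordered split holds
linear: ✓, each of val, env, ctr, req, key, acc, val1 used exactly once
affine: ✓, no duplicate uses among val, env, ctr, req, key, acc, val1
relevant: ✓, at least one use each (val, env, ctr, req, key, acc, val1)
unrestricted: ✓, typability at (((B -> A) -> B -> A) -> B) -> B is all that's needed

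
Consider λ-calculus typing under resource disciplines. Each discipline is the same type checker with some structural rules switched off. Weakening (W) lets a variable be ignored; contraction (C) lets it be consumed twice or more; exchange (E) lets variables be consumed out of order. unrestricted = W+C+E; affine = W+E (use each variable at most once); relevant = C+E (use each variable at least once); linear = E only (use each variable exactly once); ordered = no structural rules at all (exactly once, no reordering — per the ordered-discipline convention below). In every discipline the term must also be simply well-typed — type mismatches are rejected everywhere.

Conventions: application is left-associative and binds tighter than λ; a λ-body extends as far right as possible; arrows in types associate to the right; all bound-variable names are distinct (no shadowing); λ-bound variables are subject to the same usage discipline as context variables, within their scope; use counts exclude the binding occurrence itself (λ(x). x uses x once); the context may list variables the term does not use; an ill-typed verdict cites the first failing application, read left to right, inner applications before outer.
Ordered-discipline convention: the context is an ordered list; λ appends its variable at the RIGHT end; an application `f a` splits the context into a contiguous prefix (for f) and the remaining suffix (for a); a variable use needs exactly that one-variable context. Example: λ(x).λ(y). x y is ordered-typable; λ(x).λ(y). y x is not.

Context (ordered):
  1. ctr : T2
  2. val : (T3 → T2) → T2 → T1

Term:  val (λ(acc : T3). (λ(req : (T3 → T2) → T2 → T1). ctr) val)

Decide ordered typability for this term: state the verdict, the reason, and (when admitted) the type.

no — uses contraction: val ×2; acc, req never used (weakening)
use counts: ctr=1, val=2, acc [bound]=0, req [bound]=0
use order (left to right): val, ctr, val
typing: well-typed — term : T2 → T1
per-discipline verdicts: ordered ✗; linear ✗; affine ✗; relevant ✗; unrestricted ✓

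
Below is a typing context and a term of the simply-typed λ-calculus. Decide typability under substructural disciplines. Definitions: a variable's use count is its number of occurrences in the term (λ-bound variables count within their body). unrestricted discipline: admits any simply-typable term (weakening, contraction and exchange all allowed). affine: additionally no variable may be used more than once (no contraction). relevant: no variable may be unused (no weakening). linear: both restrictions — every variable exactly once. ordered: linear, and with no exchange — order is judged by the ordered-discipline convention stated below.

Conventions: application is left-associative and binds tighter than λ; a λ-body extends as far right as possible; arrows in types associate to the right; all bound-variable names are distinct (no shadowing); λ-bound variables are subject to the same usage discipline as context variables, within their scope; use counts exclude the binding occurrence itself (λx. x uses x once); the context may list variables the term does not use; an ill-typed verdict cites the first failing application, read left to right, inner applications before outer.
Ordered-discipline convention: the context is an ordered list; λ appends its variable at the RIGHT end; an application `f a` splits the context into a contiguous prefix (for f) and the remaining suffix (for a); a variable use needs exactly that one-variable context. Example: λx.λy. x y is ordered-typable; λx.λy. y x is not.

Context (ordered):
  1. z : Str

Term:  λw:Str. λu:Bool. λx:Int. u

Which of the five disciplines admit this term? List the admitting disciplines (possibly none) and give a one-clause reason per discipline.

accepted by: affine, unrestricted
usage: z: 0, w (bound): 0, u (bound): 1, x (bound): 0
order of uses: u
typing: well-typed — term : Str -> Bool -> Int -> Bool
ordered ✗ (z, w, x left unused)
linear ✗ (z, w, x left unused)
affine ✓ (none of z, w, u, x used more than once)
relevant ✗ (z, w, x left unused)
unrestricted ✓ (type-checks (Str -> Bool -> Int -> Bool) and nothing is barred)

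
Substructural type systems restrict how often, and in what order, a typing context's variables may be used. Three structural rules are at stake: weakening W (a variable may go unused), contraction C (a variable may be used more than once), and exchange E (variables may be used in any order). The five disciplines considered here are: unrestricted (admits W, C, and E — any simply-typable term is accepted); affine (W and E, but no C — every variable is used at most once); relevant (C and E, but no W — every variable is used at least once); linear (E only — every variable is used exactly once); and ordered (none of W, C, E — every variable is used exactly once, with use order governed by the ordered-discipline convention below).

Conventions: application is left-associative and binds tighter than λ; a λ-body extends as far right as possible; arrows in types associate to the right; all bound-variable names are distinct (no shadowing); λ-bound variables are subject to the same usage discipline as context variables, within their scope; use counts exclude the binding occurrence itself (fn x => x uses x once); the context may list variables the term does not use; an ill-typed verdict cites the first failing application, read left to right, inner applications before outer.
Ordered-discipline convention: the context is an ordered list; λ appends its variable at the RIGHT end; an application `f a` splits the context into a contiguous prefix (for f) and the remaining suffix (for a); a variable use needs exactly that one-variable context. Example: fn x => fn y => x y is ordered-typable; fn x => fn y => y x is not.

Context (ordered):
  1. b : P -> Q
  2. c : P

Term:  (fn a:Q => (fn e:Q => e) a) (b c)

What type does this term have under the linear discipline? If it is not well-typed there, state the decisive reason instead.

term : Q
variable uses: b: 1; c: 1; a (bound): 1; e (bound): 1
use order (left to right): e, a, b, c
typing: well-typed — term : Q
across the five disciplines: ordered ✓, linear ✓, affine ✓, relevant ✓, unrestricted ✓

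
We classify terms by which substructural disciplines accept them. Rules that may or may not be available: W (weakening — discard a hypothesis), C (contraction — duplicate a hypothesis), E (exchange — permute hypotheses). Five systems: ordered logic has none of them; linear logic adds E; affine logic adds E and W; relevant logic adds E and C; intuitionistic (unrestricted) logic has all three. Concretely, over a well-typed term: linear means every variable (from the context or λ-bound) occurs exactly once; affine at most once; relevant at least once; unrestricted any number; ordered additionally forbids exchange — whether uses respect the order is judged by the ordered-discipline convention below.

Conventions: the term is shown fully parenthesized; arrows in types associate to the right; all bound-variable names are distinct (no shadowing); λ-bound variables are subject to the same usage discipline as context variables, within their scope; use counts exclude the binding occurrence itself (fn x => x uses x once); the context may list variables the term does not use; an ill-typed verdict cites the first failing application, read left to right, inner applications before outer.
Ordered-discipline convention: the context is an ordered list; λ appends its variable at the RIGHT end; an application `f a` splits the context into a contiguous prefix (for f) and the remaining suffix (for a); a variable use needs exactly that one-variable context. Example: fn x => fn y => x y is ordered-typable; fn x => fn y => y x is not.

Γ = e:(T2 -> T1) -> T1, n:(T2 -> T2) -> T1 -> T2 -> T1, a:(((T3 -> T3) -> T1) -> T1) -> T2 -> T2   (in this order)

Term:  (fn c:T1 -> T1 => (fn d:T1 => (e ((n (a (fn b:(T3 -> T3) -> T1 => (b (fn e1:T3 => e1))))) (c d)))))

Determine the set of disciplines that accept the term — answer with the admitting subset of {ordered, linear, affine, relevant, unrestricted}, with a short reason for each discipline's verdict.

admitting disciplines: ordered, linear, affine, relevant, unrestricted
usage: e: 1, n: 1, a: 1, c (λ-bound): 1, d (λ-bound): 1, b (λ-bound): 1, e1 (λ-bound): 1
use order (left to right): e, n, a, b, e1, c, d
typing: well-typed at (T1 -> T1) -> T1 -> T1
ordered: ✓, one use each (e, n, a, c, d, b, e1); ordered split holds
linear: ✓, each of e, n, a, c, d, b, e1 used exactly once
affine: ✓, no duplicate uses among e, n, a, c, d, b, e1
relevant: ✓, e, n, a, c, d, b, e1: all used, weakening unneeded
unrestricted: ✓, well-typed at (T1 -> T1) -> T1 -> T1; no restrictions here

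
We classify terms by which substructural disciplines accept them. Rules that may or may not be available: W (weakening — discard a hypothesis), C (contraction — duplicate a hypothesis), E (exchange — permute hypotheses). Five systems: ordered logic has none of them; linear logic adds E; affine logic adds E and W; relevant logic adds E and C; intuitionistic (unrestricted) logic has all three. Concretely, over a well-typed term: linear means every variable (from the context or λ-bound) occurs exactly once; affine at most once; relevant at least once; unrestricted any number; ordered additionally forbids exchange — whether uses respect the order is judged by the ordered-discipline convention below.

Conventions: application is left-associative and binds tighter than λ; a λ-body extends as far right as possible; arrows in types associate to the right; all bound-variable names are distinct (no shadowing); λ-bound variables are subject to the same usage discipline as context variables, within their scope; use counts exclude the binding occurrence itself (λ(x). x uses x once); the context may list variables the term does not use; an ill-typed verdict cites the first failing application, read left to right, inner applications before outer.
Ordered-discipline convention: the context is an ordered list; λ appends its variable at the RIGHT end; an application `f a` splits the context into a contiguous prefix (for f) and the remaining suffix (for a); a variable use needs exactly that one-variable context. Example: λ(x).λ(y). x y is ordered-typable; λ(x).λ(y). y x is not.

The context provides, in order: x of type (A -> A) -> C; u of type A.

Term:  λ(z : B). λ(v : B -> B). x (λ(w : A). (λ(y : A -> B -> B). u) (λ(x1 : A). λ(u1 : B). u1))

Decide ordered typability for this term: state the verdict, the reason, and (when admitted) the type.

no — unused: z, v, w, y, x1 — weakening required
use counts: x ×1, u ×1, z (λ-bound) ×0, v (λ-bound) ×0, w (λ-bound) ×0, y (λ-bound) ×0, x1 (λ-bound) ×0, u1 (λ-bound) ×1
use order (left to right): x, u, u1
typing: ✓ — B -> (B -> B) -> C
per-discipline verdicts: ordered ✗ | linear ✗ | affine ✓ | relevant ✗ | unrestricted ✓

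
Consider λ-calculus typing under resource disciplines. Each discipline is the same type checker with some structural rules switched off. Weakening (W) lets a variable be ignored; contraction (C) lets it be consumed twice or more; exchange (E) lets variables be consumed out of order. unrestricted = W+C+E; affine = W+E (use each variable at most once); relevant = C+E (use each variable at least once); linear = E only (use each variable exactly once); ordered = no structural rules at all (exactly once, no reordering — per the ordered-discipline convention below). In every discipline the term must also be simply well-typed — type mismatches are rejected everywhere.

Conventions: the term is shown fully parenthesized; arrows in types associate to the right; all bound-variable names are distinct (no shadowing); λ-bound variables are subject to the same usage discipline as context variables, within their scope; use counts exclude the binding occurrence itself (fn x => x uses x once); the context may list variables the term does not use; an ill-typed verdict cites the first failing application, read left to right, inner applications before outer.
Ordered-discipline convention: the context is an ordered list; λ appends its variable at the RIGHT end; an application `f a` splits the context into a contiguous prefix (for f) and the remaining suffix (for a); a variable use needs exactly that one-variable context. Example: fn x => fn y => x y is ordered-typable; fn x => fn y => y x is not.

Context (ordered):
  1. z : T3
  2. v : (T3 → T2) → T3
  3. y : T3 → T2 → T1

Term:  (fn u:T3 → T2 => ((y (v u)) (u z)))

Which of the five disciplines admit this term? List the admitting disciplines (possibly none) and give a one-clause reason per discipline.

accepted by: relevant, unrestricted
counts: z=1, v=1, y=1, u (λ-bound)=2
use order (left to right): y, v, u, u, z
typing: well-typed at (T3 → T2) → T1
ordered: ✗ — u ×2 used more than once (contraction)
linear: ✗ — u ×2 used more than once (contraction)
affine: ✗ — u ×2 used more than once (contraction)
relevant: ✓ — none of z, v, y, u goes unused
unrestricted: ✓ — well-typed at (T3 → T2) → T1; no restrictions here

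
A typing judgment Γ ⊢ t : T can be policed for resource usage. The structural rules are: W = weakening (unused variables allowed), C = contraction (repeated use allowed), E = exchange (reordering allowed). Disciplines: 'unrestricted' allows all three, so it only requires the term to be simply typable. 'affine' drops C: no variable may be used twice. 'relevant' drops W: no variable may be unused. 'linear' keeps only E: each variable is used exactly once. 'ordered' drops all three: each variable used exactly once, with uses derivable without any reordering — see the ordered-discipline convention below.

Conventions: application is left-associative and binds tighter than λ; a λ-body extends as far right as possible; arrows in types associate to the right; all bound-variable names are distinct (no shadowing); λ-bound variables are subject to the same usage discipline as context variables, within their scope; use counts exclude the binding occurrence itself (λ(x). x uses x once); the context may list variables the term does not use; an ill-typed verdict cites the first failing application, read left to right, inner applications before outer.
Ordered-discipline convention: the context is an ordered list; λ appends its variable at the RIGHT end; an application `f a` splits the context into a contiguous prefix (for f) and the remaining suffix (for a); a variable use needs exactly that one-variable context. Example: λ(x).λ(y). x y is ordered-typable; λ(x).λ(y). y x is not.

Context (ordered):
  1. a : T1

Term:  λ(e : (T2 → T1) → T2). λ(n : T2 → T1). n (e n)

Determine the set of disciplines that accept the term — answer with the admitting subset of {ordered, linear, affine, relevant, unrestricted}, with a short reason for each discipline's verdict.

admitting disciplines: unrestricted
usage: a ×0, e (λ-bound) ×1, n (λ-bound) ×2
order of uses: n, e, n
typing: ✓ — ((T2 → T1) → T2) → (T2 → T1) → T1
ordered ✗ (needs contraction — n ×2; a left unused)
linear ✗ (needs contraction — n ×2; a left unused)
affine ✗ (needs contraction — n ×2)
relevant ✗ (a left unused)
unrestricted ✓ (typability at ((T2 → T1) → T2) → (T2 → T1) → T1 is all that's needed)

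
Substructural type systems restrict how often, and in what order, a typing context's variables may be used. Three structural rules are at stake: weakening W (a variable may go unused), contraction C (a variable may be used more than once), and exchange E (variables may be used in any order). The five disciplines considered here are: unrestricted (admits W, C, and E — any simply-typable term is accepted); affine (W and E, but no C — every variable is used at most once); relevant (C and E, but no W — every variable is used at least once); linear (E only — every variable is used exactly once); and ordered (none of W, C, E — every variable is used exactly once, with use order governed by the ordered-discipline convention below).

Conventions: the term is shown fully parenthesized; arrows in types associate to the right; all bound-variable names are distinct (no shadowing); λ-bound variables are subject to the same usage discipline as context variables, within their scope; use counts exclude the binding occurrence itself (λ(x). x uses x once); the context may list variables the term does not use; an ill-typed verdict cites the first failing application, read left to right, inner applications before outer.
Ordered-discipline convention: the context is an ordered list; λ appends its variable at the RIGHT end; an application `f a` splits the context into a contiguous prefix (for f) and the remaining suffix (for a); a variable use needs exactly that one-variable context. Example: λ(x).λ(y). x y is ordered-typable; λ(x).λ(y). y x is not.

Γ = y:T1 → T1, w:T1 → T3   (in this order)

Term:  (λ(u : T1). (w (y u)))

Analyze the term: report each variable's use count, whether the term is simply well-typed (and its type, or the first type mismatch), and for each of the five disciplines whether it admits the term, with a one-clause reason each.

counts: y ×1; w ×1; u [bound] ×1
left-to-right use order: w, y, u
typing: well-typed — term : T1 → T3
ordered: ✗, no contiguous prefix/suffix split fits w, y, u
linear: ✓, exactly-once usage across y, w, u
affine: ✓, at most one use each (y, w, u)
relevant: ✓, every one of y, w, u appears
unrestricted: ✓, well-typed at T1 → T3; no restrictions here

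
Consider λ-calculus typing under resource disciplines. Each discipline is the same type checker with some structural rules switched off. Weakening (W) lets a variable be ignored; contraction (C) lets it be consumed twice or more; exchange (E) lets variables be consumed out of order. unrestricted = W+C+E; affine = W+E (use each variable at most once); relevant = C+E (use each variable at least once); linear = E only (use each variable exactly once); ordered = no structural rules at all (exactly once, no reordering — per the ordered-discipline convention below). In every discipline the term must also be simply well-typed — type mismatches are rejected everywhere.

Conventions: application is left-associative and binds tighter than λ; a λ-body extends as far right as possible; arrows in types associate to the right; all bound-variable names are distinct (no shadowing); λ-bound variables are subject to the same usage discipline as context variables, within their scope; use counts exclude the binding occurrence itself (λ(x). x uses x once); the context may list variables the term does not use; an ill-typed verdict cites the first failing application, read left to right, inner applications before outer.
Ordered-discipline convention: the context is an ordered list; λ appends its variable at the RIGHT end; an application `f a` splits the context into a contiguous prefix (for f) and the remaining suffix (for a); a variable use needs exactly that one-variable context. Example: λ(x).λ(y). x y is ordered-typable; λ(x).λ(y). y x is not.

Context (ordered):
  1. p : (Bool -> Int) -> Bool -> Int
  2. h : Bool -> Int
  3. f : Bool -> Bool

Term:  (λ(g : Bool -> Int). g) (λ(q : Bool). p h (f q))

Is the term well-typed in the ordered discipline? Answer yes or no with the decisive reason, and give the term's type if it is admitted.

yes — one use each (p, h, f, g, q); ordered split holds; term : Bool -> Int
counts: p ×1, h ×1, f ×1, g [bound] ×1, q [bound] ×1
uses in reading order: g, p, h, f, q
typing: well-typed at Bool -> Int
per-discipline verdicts: ordered ✓ · linear ✓ · affine ✓ · relevant ✓ · unrestricted ✓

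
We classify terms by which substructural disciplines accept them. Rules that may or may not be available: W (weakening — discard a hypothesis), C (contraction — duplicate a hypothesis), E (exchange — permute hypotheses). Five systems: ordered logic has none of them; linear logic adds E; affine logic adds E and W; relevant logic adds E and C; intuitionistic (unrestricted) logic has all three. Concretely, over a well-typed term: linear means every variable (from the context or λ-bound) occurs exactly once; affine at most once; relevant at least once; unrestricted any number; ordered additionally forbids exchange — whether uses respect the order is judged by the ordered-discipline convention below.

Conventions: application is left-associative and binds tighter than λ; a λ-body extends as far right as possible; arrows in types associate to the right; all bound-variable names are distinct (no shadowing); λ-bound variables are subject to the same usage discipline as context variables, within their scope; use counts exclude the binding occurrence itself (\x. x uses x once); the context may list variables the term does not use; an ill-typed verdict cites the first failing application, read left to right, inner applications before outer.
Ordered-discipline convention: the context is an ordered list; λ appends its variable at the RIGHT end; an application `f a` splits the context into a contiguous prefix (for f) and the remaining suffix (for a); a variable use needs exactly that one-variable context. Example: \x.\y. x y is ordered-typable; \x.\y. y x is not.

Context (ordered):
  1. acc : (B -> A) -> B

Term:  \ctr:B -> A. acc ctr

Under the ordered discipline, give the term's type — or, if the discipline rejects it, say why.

term : (B -> A) -> B
use counts: acc: 1, ctr [bound]: 1
uses in reading order: acc, ctr
typing: well-typed — term : (B -> A) -> B
across the five disciplines: ordered ✓ | linear ✓ | affine ✓ | relevant ✓ | unrestricted ✓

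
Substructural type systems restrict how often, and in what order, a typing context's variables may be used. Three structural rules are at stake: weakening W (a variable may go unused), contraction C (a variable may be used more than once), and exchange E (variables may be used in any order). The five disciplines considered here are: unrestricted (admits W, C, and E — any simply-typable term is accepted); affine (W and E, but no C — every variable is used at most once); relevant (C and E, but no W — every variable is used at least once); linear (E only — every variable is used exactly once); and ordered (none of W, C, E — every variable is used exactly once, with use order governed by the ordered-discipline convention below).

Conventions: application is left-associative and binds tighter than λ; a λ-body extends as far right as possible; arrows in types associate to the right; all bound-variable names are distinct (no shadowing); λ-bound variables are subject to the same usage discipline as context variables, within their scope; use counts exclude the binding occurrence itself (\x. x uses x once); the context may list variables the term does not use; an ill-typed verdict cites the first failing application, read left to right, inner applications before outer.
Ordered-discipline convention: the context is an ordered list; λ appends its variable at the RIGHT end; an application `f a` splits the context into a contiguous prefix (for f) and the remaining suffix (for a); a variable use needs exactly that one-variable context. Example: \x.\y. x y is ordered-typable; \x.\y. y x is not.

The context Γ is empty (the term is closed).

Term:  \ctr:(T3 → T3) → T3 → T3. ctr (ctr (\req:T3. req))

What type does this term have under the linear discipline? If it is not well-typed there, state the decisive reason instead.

not well-typed under linear — repeated use of ctr ×2
counts: ctr (bound): 2×; req (bound): 1×
uses in reading order: ctr, ctr, req
typing: ✓ — ((T3 → T3) → T3 → T3) → T3 → T3
per-discipline verdicts: ordered ✗; linear ✗; affine ✗; relevant ✓; unrestricted ✓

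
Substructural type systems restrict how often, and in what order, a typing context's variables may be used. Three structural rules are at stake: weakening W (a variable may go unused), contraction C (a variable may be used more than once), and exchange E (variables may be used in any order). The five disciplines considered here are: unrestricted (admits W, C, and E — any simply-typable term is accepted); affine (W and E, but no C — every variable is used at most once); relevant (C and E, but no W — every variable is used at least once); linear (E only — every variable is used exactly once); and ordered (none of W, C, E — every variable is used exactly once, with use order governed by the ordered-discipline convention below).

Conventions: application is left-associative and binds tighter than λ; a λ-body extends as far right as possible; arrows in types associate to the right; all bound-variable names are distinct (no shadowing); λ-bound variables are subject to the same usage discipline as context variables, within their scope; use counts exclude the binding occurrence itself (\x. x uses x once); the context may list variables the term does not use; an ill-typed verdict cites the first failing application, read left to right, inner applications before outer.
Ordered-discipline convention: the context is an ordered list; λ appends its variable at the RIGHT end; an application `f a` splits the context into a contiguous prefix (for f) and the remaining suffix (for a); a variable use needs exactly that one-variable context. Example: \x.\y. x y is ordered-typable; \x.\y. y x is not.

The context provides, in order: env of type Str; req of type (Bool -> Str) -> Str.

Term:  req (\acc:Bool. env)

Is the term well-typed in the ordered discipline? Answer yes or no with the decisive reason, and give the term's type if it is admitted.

no — acc never used (weakening)
use counts: env: 1; req: 1; acc (λ-bound): 0
left-to-right use order: req, env
typing: well-typed at Str
per-discipline verdicts: ordered ✗ · linear ✗ · affine ✓ · relevant ✗ · unrestricted ✓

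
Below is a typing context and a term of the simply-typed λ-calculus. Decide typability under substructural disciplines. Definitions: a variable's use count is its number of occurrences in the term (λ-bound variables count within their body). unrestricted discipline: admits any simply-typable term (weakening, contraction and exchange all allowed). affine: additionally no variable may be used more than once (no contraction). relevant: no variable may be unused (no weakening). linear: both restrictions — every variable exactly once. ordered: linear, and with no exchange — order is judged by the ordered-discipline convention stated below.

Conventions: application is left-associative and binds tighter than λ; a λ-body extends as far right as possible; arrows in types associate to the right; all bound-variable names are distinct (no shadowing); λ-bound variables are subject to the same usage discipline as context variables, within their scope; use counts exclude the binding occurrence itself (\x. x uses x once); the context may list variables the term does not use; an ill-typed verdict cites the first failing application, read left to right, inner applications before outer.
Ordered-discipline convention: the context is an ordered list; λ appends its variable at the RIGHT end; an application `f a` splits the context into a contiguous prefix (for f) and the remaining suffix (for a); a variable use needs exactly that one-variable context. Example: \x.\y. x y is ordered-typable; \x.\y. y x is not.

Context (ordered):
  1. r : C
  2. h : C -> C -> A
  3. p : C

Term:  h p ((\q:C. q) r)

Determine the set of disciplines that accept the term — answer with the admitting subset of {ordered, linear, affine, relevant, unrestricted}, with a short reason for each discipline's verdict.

accepted by: linear, affine, relevant, unrestricted
counts: r: 1; h: 1; p: 1; q (bound): 1
use order (left to right): h, p, q, r
typing: well-typed — term : A
ordered ✗ (no ordered split (uses run h, p, q, r))
linear ✓ (exactly-once usage across r, h, p, q)
affine ✓ (at most one use each (r, h, p, q))
relevant ✓ (at least one use each (r, h, p, q))
unrestricted ✓ (simply typable at A; W, C, E all held)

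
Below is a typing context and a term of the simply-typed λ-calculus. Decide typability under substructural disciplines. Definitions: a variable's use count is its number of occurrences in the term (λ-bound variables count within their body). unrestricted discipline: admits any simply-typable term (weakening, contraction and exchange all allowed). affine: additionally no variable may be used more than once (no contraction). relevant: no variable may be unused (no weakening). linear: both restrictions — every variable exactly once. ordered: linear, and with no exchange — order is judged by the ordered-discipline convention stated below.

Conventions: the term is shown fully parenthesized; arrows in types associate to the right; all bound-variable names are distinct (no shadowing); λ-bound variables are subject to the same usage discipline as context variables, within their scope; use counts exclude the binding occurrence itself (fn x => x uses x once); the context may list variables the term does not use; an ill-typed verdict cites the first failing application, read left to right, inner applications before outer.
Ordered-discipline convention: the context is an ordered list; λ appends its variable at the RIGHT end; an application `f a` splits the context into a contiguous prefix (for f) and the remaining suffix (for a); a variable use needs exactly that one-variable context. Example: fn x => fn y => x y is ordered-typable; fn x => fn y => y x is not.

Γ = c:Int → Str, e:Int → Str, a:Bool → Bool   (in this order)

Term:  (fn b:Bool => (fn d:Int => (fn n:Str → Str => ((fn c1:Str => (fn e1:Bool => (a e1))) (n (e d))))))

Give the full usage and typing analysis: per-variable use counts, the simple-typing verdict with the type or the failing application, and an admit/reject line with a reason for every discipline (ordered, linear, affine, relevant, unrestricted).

use counts: c=0, e=1, a=1, b (bound)=0, d (bound)=1, n (bound)=1, c1 (bound)=0, e1 (bound)=1
left-to-right use order: a, e1, n, e, d
typing: ✓ — Bool → Int → (Str → Str) → Bool → Bool
ordered ✗ (c, b, c1 never used (weakening))
linear ✗ (c, b, c1 never used (weakening))
affine ✓ (at most one use each (c, e, a, b, d, n, c1, e1))
relevant ✗ (c, b, c1 never used (weakening))
unrestricted ✓ (typability at Bool → Int → (Str → Str) → Bool → Bool is all that's needed)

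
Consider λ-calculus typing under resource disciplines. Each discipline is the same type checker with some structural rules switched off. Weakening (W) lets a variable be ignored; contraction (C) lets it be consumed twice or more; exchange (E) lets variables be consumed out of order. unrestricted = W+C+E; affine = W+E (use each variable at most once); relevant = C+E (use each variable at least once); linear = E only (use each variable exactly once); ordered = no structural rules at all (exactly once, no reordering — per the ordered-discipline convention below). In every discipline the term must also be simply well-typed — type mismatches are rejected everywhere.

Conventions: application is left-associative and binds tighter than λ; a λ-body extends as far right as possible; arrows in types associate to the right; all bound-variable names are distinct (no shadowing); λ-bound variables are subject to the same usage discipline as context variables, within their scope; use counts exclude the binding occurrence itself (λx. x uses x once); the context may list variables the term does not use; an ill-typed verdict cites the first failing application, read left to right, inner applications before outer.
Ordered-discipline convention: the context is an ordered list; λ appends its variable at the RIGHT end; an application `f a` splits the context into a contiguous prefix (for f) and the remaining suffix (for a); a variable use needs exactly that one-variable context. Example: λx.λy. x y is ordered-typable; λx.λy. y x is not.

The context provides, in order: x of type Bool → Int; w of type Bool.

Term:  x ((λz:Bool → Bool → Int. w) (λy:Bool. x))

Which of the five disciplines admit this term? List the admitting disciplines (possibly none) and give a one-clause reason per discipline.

admitted in: unrestricted
variable uses: x ×2, w ×1, z (bound) ×0, y (bound) ×0
use order (left to right): x, w, x
typing: ✓ — Int
ordered: ✗ — needs contraction — x ×2; z, y never used (weakening)
linear: ✗ — needs contraction — x ×2; z, y never used (weakening)
affine: ✗ — needs contraction — x ×2
relevant: ✗ — z, y never used (weakening)
unrestricted: ✓ — type-checks (Int) and nothing is barred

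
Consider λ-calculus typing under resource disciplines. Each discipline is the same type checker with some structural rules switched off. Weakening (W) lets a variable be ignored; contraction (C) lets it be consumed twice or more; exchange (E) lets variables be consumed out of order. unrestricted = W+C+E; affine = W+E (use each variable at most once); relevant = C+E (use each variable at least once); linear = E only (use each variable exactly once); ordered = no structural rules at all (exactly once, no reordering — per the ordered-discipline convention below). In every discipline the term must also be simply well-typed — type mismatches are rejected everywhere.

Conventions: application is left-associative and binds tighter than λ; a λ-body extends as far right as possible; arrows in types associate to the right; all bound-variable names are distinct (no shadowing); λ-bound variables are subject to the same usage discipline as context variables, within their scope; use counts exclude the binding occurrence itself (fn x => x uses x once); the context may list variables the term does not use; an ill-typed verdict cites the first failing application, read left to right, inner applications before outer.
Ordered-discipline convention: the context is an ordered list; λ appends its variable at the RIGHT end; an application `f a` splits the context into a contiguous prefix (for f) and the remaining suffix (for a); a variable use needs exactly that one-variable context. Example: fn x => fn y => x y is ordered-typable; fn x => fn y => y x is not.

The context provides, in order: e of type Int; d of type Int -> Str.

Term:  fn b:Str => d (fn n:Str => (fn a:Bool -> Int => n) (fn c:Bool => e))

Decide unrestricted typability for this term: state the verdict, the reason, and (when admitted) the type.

no — not simply typable
counts: e=1, d=1, b [bound]=0, n [bound]=1, a [bound]=0, c [bound]=0
uses in reading order: d, n, e
typing: ill-typed: a function awaiting Int gets Str -> Str
all disciplines: ordered ✗ | linear ✗ | affine ✗ | relevant ✗ | unrestricted ✗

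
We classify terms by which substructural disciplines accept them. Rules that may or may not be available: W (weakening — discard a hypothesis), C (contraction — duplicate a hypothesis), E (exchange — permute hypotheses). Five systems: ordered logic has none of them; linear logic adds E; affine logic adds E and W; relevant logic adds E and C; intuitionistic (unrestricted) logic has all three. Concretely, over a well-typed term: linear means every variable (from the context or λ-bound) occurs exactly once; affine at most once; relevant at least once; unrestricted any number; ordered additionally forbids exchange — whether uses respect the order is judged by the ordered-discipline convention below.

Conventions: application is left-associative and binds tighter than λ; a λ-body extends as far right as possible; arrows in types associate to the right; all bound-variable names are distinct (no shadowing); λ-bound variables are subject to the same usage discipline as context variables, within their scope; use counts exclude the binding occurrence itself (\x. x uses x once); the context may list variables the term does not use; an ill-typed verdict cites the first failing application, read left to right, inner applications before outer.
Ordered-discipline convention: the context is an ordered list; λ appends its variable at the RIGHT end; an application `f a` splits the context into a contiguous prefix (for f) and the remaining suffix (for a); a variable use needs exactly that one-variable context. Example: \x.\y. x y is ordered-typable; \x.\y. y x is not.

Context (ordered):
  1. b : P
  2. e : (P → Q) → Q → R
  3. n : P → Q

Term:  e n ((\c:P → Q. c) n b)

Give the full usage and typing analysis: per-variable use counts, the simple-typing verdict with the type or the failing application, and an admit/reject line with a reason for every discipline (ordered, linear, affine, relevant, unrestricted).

variable uses: b=1; e=1; n=2; c [bound]=1
uses in reading order: e, n, c, n, b
typing: the term checks, with type R
ordered: ✗ — needs contraction — n ×2
linear: ✗ — needs contraction — n ×2
affine: ✗ — needs contraction — n ×2
relevant: ✓ — every one of b, e, n, c appears
unrestricted: ✓ — typability at R is all that's needed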